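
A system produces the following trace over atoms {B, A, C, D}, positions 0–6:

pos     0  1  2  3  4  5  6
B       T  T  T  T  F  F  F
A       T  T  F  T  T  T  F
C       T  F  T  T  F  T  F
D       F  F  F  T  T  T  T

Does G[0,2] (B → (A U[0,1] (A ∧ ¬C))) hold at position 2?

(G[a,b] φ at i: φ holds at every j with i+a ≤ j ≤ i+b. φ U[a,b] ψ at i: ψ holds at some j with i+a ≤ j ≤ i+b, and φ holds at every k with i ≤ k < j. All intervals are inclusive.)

False

Check (B → (A U[0,1] (A ∧ ¬C))) at every j in [2,4]:
  j=2: antecedent true; consequent fails → ✗
  j=3: antecedent true; consequent holds → ✓
  j=4: antecedent false → ✓
Fails at j=2 → formula fails.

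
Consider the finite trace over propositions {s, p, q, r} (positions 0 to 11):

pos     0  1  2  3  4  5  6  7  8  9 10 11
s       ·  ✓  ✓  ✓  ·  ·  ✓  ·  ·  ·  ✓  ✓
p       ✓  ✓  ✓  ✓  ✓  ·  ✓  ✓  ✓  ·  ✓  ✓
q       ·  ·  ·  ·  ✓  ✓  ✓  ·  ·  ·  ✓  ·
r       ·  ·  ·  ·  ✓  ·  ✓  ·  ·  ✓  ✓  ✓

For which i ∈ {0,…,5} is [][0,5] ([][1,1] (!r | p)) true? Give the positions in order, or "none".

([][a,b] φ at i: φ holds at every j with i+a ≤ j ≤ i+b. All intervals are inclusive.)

Evaluate at each i in [0,5]:
  i=0: ✓ (all of [0,5])
  i=1: ✓ (all of [1,6])
  i=2: ✓ (all of [2,7])
  i=3: ✗ (fails at j=8)
  i=4: ✗ (fails at j=8)
  i=5: ✗ (fails at j=8)

0, 1, 2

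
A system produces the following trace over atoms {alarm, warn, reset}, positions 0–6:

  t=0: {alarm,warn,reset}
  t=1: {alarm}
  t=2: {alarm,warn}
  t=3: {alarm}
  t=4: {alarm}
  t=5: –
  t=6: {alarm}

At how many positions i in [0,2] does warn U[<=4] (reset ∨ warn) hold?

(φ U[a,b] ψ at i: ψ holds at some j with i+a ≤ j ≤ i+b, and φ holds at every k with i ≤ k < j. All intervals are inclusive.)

2

Evaluate at each i in [0,2]:
  i=0: ✓ (rhs at j=0)
  i=1: ✗ (lhs fails at k=1 before rhs at j=2)
  i=2: ✓ (rhs at j=2)
Positions where it holds: {0, 2} → 2.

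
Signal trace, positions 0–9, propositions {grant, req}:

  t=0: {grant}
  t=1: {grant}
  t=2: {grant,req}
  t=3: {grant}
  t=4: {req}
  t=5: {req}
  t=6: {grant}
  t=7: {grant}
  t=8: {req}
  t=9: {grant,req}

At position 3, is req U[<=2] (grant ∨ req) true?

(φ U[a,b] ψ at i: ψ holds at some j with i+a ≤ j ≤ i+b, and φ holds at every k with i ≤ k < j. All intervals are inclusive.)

Holds

Need some j in [3,5] with (grant ∨ req), and req at every k in [3,j-1].
  j=3: (grant ∨ req) holds; no prefix to check → satisfied.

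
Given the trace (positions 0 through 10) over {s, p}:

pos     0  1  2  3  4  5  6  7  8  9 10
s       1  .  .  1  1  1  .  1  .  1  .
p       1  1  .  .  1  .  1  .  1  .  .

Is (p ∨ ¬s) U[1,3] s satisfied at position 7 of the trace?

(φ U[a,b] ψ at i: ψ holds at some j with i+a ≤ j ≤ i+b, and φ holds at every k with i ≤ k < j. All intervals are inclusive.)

False

Need some j in [8,10] with s, and (p ∨ ¬s) at every k in [7,j-1].
  j=8: s false.
  j=9: s holds, but (p ∨ ¬s) fails at k=7 → not this j.
  j=10: s false.
No j in the window works → until fails.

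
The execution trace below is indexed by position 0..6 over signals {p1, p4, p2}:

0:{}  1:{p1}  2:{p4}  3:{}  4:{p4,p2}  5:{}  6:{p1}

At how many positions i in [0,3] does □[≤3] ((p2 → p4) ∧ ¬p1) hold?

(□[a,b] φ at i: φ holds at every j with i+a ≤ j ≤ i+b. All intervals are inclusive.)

Evaluate at each i in [0,3]:
  i=0: ✗ (fails at j=1)
  i=1: ✗ (fails at j=1)
  i=2: ✓ (all of [2,5])
  i=3: ✗ (fails at j=6)
Positions where it holds: {2} → 1.

1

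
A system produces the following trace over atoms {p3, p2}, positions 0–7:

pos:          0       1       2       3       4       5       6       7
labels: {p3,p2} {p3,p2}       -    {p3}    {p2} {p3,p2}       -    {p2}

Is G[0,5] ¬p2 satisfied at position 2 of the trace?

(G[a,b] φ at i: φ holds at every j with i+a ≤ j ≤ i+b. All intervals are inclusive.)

No

Check ¬p2 at every j in [2,7]:
  j=2: true
  j=3: true
  j=4: false
  j=5: false
  j=6: true
  j=7: false
Fails at j=4 → formula fails.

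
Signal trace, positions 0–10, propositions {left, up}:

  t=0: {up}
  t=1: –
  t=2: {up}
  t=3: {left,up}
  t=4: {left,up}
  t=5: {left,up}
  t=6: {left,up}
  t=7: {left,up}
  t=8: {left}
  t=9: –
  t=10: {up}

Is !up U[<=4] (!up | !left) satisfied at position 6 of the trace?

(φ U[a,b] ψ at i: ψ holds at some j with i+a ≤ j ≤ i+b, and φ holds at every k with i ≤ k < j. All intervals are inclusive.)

Does not hold

Need some j in [6,10] with (!up | !left), and !up at every k in [6,j-1].
  j=6: (!up | !left) false.
  j=7: (!up | !left) false.
  j=8: (!up | !left) holds, but !up fails at k=6 → not this j.
  j=9: (!up | !left) holds, but !up fails at k=6 → not this j.
  j=10: (!up | !left) holds, but !up fails at k=6 → not this j.
No j in the window works → until fails.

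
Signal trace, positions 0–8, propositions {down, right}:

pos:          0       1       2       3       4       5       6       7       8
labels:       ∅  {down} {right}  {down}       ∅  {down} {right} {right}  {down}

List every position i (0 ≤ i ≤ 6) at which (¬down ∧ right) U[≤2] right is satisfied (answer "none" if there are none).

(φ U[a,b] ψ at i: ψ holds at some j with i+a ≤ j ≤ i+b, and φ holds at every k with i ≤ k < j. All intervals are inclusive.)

2, 6

Evaluate at each i in [0,6]:
  i=0: ✗ (lhs fails at k=0 before rhs at j=2)
  i=1: ✗ (lhs fails at k=1 before rhs at j=2)
  i=2: ✓ (rhs at j=2)
  i=3: ✗ (no rhs in [3,5])
  i=4: ✗ (lhs fails at k=4 before rhs at j=6)
  i=5: ✗ (lhs fails at k=5 before rhs at j=6)
  i=6: ✓ (rhs at j=6)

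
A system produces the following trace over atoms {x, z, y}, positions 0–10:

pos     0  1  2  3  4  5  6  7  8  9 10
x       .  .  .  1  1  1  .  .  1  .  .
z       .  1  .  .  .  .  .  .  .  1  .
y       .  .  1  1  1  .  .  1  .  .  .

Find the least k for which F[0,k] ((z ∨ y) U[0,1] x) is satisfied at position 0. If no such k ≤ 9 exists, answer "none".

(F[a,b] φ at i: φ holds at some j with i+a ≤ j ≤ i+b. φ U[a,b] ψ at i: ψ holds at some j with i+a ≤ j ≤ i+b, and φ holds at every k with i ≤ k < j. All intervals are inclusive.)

2

Scan j = 0,1,… for ((z ∨ y) U[0,1] x):
  j=0: fails
  j=1: fails
  j=2: holds
First hit at j=2, so smallest k = 2-0 = 2.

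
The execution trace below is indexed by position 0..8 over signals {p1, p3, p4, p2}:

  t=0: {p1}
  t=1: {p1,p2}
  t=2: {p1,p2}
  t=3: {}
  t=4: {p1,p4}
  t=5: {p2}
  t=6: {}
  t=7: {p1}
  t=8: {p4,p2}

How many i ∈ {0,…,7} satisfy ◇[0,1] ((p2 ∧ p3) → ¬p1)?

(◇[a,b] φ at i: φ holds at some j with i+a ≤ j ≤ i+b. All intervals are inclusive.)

8

Evaluate at each i in [0,7]:
  i=0: ✓ (witness j=0)
  i=1: ✓ (witness j=1)
  i=2: ✓ (witness j=2)
  i=3: ✓ (witness j=3)
  i=4: ✓ (witness j=4)
  i=5: ✓ (witness j=5)
  i=6: ✓ (witness j=6)
  i=7: ✓ (witness j=7)
Positions where it holds: {0, 1, 2, 3, 4, 5, 6, 7} → 8.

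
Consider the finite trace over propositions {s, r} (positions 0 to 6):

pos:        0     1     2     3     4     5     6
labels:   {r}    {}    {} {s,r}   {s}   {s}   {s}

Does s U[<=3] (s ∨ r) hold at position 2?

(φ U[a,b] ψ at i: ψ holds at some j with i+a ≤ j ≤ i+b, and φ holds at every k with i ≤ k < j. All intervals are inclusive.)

Need some j in [2,5] with (s ∨ r), and s at every k in [2,j-1].
  j=2: (s ∨ r) false.
  j=3: (s ∨ r) holds, but s fails at k=2 → not this j.
  j=4: (s ∨ r) holds, but s fails at k=2 → not this j.
  j=5: (s ∨ r) holds, but s fails at k=2 → not this j.
No j in the window works → until fails.

Does not hold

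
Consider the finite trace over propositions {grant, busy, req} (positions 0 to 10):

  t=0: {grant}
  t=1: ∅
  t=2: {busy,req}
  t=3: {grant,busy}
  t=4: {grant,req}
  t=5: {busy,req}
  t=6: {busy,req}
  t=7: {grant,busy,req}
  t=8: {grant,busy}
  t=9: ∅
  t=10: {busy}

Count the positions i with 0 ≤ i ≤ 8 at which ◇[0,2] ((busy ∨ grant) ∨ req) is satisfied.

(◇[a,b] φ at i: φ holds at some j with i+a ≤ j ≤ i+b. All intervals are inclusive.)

9

Evaluate at each i in [0,8]:
  i=0: ✓ (witness j=0)
  i=1: ✓ (witness j=2)
  i=2: ✓ (witness j=2)
  i=3: ✓ (witness j=3)
  i=4: ✓ (witness j=4)
  i=5: ✓ (witness j=5)
  i=6: ✓ (witness j=6)
  i=7: ✓ (witness j=7)
  i=8: ✓ (witness j=8)
Positions where it holds: {0, 1, 2, 3, 4, 5, 6, 7, 8} → 9.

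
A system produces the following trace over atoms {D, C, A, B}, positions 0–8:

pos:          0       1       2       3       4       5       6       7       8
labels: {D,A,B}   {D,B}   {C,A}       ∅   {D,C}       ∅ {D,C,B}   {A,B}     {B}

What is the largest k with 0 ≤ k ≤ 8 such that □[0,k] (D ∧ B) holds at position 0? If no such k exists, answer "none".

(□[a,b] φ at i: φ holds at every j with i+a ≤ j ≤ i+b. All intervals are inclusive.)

(D ∧ B) must hold from j=0 onward; find where it first fails.
  j=0: holds
  j=1: holds
  j=2: fails
Holds on [0,1], so largest k = 1.

1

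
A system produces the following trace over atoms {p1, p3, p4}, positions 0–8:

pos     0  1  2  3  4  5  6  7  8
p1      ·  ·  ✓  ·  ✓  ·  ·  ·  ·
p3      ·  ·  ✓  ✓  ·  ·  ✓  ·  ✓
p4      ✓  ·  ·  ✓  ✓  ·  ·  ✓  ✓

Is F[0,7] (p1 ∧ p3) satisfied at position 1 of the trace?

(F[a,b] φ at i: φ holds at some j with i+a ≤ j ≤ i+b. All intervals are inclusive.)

True

Check (p1 ∧ p3) at each j in [1,8]:
  j=1: false
  j=2: true
  j=3: false
  j=4: false
  j=5: false
  j=6: false
  j=7: false
  j=8: false
Found at j=2 → formula holds.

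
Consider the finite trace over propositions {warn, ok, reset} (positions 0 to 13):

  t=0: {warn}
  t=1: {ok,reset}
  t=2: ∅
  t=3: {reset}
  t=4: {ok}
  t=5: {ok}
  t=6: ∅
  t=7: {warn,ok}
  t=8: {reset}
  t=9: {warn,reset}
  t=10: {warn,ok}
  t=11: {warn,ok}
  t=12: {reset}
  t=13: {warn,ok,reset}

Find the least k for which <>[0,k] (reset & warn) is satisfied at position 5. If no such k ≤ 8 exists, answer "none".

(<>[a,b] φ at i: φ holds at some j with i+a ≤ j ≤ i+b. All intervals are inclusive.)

Scan j = 5,6,… for (reset & warn):
  j=5: fails
  j=6: fails
  j=7: fails
  j=8: fails
  j=9: holds
First hit at j=9, so smallest k = 9-5 = 4.

4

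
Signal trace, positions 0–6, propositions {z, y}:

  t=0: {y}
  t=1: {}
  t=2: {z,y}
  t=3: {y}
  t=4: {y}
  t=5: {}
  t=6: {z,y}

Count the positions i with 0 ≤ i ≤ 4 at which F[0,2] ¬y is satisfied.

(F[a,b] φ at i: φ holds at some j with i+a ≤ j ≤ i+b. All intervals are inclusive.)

Evaluate at each i in [0,4]:
  i=0: ✓ (witness j=1)
  i=1: ✓ (witness j=1)
  i=2: ✗ (none in [2,4])
  i=3: ✓ (witness j=5)
  i=4: ✓ (witness j=5)
Positions where it holds: {0, 1, 3, 4} → 4.

4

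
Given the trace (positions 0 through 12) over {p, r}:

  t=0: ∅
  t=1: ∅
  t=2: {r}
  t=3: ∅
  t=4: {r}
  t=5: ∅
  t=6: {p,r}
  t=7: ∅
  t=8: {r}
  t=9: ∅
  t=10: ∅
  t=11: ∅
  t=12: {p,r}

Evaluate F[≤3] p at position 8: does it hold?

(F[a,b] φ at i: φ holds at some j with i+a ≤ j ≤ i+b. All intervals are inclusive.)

Check p at each j in [8,11]:
  j=8: false
  j=9: false
  j=10: false
  j=11: false
No position in the window satisfies it → formula fails.

False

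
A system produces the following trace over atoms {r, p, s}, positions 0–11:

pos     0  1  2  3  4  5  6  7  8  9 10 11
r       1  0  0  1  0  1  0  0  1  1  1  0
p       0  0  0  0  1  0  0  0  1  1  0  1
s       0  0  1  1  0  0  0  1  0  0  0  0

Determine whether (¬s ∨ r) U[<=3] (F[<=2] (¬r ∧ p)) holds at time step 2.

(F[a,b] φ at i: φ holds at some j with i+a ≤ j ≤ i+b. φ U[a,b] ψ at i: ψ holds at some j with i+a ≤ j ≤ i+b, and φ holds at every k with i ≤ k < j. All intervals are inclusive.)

Need some j in [2,5] with F[<=2] (¬r ∧ p), and (¬s ∨ r) at every k in [2,j-1].
  j=2: F[<=2] (¬r ∧ p) holds; no prefix to check → satisfied.

Yes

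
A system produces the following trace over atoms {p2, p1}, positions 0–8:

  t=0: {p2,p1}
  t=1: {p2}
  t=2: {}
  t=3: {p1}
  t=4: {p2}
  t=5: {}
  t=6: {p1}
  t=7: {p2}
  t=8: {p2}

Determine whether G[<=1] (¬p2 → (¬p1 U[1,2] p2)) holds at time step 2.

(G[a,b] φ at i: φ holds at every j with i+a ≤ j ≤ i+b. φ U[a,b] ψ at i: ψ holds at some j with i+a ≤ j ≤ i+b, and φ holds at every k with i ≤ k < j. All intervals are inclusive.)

Check (¬p2 → (¬p1 U[1,2] p2)) at every j in [2,3]:
  j=2: antecedent true; consequent fails → ✗
  j=3: antecedent true; consequent fails → ✗
Fails at j=2 → formula fails.

False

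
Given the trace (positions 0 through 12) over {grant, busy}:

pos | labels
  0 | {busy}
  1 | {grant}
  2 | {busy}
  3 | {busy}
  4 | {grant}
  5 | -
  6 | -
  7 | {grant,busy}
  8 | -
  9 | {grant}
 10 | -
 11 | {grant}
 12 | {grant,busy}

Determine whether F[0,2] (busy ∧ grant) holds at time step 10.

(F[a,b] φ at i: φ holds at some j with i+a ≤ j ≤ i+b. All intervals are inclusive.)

Holds

Check (busy ∧ grant) at each j in [10,12]:
  j=10: false
  j=11: false
  j=12: true
Found at j=12 → formula holds.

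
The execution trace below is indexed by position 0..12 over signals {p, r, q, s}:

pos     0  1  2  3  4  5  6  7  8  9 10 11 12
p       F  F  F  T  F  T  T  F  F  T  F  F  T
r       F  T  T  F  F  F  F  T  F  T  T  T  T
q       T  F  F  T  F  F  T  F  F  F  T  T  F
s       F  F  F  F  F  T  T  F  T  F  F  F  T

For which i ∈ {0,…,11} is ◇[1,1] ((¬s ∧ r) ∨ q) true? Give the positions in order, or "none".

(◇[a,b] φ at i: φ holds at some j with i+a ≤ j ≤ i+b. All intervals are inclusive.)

0, 1, 2, 5, 6, 8, 9, 10

Evaluate at each i in [0,11]:
  i=0: ✓ (witness j=1)
  i=1: ✓ (witness j=2)
  i=2: ✓ (witness j=3)
  i=3: ✗ (none in [4,4])
  i=4: ✗ (none in [5,5])
  i=5: ✓ (witness j=6)
  i=6: ✓ (witness j=7)
  i=7: ✗ (none in [8,8])
  i=8: ✓ (witness j=9)
  i=9: ✓ (witness j=10)
  i=10: ✓ (witness j=11)
  i=11: ✗ (none in [12,12])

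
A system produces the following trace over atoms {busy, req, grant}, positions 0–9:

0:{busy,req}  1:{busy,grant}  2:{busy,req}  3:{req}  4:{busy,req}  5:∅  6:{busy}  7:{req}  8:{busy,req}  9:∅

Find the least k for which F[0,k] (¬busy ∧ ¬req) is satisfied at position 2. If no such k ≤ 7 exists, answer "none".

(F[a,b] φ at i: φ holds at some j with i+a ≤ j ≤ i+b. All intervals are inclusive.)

3

Scan j = 2,3,… for (¬busy ∧ ¬req):
  j=2: fails
  j=3: fails
  j=4: fails
  j=5: holds
First hit at j=5, so smallest k = 5-2 = 3.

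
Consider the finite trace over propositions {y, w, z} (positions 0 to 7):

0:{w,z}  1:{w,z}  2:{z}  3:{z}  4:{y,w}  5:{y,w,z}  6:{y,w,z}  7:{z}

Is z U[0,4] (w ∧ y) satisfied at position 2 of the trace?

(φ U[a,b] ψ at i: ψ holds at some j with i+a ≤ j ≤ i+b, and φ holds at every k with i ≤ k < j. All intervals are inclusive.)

Need some j in [2,6] with (w ∧ y), and z at every k in [2,j-1].
  j=2: (w ∧ y) false.
  j=3: (w ∧ y) false.
  j=4: (w ∧ y) holds; z holds at every k in [2,3] → satisfied.

Holds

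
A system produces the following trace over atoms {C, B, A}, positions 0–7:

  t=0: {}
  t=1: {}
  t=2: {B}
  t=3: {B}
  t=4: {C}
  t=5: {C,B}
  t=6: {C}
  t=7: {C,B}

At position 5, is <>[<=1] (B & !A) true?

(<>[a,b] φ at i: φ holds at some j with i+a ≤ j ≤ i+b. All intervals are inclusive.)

Check (B & !A) at each j in [5,6]:
  j=5: true
  j=6: false
Found at j=5 → formula holds.

True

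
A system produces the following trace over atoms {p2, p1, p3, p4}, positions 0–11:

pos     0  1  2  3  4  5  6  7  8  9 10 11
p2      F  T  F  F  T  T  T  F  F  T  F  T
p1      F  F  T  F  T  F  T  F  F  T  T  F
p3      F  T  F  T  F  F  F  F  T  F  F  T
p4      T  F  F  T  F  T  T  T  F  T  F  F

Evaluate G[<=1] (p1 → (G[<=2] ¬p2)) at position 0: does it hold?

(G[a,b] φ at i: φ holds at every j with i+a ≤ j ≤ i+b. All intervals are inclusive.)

Check (p1 → (G[<=2] ¬p2)) at every j in [0,1]:
  j=0: antecedent false → ✓
  j=1: antecedent false → ✓
All positions satisfy it → formula holds.

True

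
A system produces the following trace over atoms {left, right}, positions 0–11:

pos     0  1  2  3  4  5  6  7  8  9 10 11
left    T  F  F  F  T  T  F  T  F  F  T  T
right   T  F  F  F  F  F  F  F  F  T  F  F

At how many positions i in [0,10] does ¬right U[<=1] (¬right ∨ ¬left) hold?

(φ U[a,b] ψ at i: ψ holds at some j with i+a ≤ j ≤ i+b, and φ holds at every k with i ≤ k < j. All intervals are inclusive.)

10

Evaluate at each i in [0,10]:
  i=0: ✗ (lhs fails at k=0 before rhs at j=1)
  i=1: ✓ (rhs at j=1)
  i=2: ✓ (rhs at j=2)
  i=3: ✓ (rhs at j=3)
  i=4: ✓ (rhs at j=4)
  i=5: ✓ (rhs at j=5)
  i=6: ✓ (rhs at j=6)
  i=7: ✓ (rhs at j=7)
  i=8: ✓ (rhs at j=8)
  i=9: ✓ (rhs at j=9)
  i=10: ✓ (rhs at j=10)
Positions where it holds: {1, 2, 3, 4, 5, 6, 7, 8, 9, 10} → 10.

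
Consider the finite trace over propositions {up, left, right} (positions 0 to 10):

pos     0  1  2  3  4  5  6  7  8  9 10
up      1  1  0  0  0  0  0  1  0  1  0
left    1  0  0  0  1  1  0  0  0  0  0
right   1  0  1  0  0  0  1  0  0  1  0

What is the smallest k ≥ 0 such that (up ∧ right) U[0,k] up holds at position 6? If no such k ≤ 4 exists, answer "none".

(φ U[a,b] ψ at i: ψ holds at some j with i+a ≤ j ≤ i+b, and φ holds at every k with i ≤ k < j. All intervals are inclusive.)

none

Need earliest j ≥ 6 with up, and (up ∧ right) at every k in [6,j-1].
  j=6: rhs fails.
  j=7: rhs holds but lhs fails at k=6.
  j=8: rhs fails.
  j=9: rhs holds but lhs fails at k=6.
  j=10: rhs fails.
No witness within the range → none.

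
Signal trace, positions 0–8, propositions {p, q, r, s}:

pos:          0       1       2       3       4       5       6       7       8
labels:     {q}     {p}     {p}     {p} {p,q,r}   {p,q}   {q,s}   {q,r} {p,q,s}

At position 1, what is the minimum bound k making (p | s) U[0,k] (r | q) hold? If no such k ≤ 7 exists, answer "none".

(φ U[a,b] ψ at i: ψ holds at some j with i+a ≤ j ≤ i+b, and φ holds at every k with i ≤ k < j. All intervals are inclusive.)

3

Need earliest j ≥ 1 with (r | q), and (p | s) at every k in [1,j-1].
  j=1: rhs fails.
  j=2: rhs fails.
  j=3: rhs fails.
  j=4: rhs holds; lhs holds on [1,3]. k = 3.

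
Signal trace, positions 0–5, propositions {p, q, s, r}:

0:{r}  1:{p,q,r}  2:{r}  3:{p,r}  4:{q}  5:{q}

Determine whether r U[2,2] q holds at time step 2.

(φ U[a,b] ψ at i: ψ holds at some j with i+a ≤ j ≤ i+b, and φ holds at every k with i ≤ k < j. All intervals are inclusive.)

Need some j in [4,4] with q, and r at every k in [2,j-1].
  j=4: q holds; r holds at every k in [2,3] → satisfied.

Yes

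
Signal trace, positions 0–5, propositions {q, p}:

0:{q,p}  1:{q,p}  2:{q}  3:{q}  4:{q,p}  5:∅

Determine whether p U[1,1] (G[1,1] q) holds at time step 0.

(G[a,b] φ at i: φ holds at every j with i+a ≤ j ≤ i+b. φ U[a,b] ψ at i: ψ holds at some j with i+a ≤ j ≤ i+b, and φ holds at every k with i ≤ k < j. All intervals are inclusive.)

Need some j in [1,1] with G[1,1] q, and p at every k in [0,j-1].
  j=1: G[1,1] q holds; p holds at every k in [0,0] → satisfied.

Yes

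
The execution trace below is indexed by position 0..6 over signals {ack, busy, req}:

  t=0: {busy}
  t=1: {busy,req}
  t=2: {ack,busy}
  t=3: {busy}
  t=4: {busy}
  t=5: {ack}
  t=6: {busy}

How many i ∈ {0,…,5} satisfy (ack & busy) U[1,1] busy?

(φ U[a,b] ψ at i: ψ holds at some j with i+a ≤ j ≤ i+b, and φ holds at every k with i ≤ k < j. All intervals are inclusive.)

1

Evaluate at each i in [0,5]:
  i=0: ✗ (lhs fails at k=0 before rhs at j=1)
  i=1: ✗ (lhs fails at k=1 before rhs at j=2)
  i=2: ✓ (rhs at j=3; lhs holds on [2,2])
  i=3: ✗ (lhs fails at k=3 before rhs at j=4)
  i=4: ✗ (no rhs in [5,5])
  i=5: ✗ (lhs fails at k=5 before rhs at j=6)
Positions where it holds: {2} → 1.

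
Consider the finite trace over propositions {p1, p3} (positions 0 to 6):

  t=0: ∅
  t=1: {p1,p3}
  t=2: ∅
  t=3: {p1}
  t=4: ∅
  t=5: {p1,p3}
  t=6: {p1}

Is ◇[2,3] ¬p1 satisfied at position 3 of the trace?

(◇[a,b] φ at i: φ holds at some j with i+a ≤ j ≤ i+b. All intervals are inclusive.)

Check ¬p1 at each j in [5,6]:
  j=5: false
  j=6: false
No position in the window satisfies it → formula fails.

No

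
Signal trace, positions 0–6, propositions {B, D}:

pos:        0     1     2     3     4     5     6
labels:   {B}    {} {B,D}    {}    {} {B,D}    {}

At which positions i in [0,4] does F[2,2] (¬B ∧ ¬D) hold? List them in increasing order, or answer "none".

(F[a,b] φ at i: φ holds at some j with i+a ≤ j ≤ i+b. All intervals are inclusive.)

1, 2, 4

Evaluate at each i in [0,4]:
  i=0: ✗ (none in [2,2])
  i=1: ✓ (witness j=3)
  i=2: ✓ (witness j=4)
  i=3: ✗ (none in [5,5])
  i=4: ✓ (witness j=6)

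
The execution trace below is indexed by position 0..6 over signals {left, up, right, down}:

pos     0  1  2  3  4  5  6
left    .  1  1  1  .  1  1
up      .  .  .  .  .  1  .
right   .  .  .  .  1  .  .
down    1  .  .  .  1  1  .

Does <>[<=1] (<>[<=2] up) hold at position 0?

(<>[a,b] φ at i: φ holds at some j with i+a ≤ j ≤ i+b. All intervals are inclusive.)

Does not hold

Check <>[<=2] up at each j in [0,1]:
  j=0: fails (none in [0,2])
  j=1: fails (none in [1,3])
No position in the window satisfies it → formula fails.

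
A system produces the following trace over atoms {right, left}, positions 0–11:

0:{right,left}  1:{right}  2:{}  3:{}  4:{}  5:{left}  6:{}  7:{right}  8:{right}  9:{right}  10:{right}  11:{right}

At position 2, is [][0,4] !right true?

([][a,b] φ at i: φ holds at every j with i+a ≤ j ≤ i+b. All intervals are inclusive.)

Yes

Check !right at every j in [2,6]:
  j=2: true
  j=3: true
  j=4: true
  j=5: true
  j=6: true
All positions satisfy it → formula holds.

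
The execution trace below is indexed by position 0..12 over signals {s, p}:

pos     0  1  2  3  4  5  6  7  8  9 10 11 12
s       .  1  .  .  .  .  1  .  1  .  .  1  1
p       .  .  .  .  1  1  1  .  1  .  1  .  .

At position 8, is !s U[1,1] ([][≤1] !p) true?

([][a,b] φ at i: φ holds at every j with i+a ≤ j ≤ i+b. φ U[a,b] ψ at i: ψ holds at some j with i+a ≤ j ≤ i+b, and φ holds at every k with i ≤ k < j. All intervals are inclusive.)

Need some j in [9,9] with [][≤1] !p, and !s at every k in [8,j-1].
  j=9: [][≤1] !p — fails at 10.
No j in the window works → until fails.

False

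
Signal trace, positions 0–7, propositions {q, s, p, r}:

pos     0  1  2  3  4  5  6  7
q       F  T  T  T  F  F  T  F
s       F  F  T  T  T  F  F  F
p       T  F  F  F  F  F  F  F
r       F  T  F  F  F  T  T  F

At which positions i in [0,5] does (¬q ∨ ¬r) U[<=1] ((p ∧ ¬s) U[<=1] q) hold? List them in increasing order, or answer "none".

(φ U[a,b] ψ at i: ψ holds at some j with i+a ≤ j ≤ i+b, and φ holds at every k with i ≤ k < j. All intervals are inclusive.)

Evaluate at each i in [0,5]:
  i=0: ✓ (rhs at j=0)
  i=1: ✓ (rhs at j=1)
  i=2: ✓ (rhs at j=2)
  i=3: ✓ (rhs at j=3)
  i=4: ✗ (no rhs in [4,5])
  i=5: ✓ (rhs at j=6; lhs holds on [5,5])

0, 1, 2, 3, 5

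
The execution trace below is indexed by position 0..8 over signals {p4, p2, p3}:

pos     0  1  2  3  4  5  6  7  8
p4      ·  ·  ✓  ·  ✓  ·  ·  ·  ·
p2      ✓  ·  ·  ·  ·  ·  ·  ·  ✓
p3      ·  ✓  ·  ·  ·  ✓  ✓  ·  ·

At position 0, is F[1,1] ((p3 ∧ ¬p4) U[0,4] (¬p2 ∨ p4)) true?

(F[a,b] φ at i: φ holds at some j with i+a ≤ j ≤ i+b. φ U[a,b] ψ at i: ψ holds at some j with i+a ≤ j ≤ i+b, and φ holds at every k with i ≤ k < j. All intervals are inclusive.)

Check ((p3 ∧ ¬p4) U[0,4] (¬p2 ∨ p4)) at each j in [1,1]:
  j=1: holds
Found at j=1 → formula holds.

True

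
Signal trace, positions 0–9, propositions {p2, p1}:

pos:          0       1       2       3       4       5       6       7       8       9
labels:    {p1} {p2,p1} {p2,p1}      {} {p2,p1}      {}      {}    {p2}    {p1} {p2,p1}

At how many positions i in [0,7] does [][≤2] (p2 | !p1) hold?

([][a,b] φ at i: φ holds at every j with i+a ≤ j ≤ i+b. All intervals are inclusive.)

Evaluate at each i in [0,7]:
  i=0: ✗ (fails at j=0)
  i=1: ✓ (all of [1,3])
  i=2: ✓ (all of [2,4])
  i=3: ✓ (all of [3,5])
  i=4: ✓ (all of [4,6])
  i=5: ✓ (all of [5,7])
  i=6: ✗ (fails at j=8)
  i=7: ✗ (fails at j=8)
Positions where it holds: {1, 2, 3, 4, 5} → 5.

5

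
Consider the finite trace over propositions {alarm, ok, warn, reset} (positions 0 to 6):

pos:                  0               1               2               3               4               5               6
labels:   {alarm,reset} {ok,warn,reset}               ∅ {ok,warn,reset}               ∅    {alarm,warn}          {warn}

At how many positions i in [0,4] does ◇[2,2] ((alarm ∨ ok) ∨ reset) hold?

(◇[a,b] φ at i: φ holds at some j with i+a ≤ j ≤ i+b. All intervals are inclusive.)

Evaluate at each i in [0,4]:
  i=0: ✗ (none in [2,2])
  i=1: ✓ (witness j=3)
  i=2: ✗ (none in [4,4])
  i=3: ✓ (witness j=5)
  i=4: ✗ (none in [6,6])
Positions where it holds: {1, 3} → 2.

2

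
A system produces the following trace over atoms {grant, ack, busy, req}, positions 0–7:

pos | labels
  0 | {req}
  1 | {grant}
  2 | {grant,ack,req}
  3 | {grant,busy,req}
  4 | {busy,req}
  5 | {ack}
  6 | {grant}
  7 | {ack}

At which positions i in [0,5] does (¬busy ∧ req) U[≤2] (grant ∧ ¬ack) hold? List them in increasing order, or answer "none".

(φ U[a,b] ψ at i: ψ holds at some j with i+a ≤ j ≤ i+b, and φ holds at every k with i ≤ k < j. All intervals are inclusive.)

0, 1, 2, 3

Evaluate at each i in [0,5]:
  i=0: ✓ (rhs at j=1; lhs holds on [0,0])
  i=1: ✓ (rhs at j=1)
  i=2: ✓ (rhs at j=3; lhs holds on [2,2])
  i=3: ✓ (rhs at j=3)
  i=4: ✗ (lhs fails at k=4 before rhs at j=6)
  i=5: ✗ (lhs fails at k=5 before rhs at j=6)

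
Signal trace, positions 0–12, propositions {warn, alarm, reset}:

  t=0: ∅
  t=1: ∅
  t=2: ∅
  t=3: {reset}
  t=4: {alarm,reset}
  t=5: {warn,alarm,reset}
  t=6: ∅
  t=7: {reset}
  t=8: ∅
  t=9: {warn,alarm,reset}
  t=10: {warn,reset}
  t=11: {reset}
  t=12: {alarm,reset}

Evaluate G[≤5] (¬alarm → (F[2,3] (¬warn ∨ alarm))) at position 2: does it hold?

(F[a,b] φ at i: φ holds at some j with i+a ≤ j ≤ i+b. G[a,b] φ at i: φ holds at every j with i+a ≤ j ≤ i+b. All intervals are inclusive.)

True

Check (¬alarm → (F[2,3] (¬warn ∨ alarm))) at every j in [2,7]:
  j=2: antecedent true; consequent holds (witness at 4) → ✓
  j=3: antecedent true; consequent holds (witness at 5) → ✓
  j=4: antecedent false → ✓
  j=5: antecedent false → ✓
  j=6: antecedent true; consequent holds (witness at 8) → ✓
  j=7: antecedent true; consequent holds (witness at 9) → ✓
All positions satisfy it → formula holds.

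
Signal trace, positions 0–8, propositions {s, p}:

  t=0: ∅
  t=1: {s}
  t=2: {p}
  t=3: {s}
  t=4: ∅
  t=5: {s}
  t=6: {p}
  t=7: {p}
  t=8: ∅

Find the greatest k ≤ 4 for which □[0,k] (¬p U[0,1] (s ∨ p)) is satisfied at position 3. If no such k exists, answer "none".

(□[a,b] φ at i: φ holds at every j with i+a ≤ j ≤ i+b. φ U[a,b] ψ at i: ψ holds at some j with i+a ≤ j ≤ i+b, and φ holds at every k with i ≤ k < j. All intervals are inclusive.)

4

(¬p U[0,1] (s ∨ p)) must hold from j=3 onward; find where it first fails.
  j=3: holds
  j=4: holds
  j=5: holds
  j=6: holds
  j=7: holds
Holds through j=7; largest k = 4.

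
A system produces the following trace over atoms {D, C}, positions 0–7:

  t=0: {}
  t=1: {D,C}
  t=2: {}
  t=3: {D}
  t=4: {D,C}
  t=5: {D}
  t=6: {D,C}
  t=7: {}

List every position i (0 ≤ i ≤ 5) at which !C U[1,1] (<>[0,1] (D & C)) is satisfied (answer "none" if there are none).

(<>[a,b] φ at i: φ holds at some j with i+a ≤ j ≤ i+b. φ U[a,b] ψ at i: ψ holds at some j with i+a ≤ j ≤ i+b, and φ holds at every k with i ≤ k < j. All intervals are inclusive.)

0, 2, 3, 5

Evaluate at each i in [0,5]:
  i=0: ✓ (rhs at j=1; lhs holds on [0,0])
  i=1: ✗ (no rhs in [2,2])
  i=2: ✓ (rhs at j=3; lhs holds on [2,2])
  i=3: ✓ (rhs at j=4; lhs holds on [3,3])
  i=4: ✗ (lhs fails at k=4 before rhs at j=5)
  i=5: ✓ (rhs at j=6; lhs holds on [5,5])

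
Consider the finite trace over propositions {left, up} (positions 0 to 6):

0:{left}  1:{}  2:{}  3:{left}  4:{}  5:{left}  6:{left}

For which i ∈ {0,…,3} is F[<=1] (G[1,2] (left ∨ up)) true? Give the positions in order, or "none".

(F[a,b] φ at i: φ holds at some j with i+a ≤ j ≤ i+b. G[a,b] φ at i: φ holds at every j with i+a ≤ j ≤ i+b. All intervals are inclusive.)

Evaluate at each i in [0,3]:
  i=0: ✗ (none in [0,1])
  i=1: ✗ (none in [1,2])
  i=2: ✗ (none in [2,3])
  i=3: ✓ (witness j=4)

3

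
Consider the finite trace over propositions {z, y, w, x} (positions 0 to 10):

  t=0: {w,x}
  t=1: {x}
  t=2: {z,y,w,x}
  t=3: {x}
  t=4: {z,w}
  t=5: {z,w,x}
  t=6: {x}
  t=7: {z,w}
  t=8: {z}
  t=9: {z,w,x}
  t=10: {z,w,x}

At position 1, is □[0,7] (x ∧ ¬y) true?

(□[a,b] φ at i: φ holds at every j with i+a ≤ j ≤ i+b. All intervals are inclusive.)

False

Check (x ∧ ¬y) at every j in [1,8]:
  j=1: true
  j=2: false
  j=3: true
  j=4: false
  j=5: true
  j=6: true
  j=7: false
  j=8: false
Fails at j=2 → formula fails.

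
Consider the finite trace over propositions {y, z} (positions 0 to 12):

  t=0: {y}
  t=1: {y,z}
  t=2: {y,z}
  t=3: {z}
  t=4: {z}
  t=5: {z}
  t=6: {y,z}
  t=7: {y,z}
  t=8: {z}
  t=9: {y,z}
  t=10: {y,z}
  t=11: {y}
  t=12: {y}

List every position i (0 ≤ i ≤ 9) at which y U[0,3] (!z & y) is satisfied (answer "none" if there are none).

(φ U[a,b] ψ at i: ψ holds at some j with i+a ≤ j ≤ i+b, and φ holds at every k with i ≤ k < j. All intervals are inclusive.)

Evaluate at each i in [0,9]:
  i=0: ✓ (rhs at j=0)
  i=1: ✗ (no rhs in [1,4])
  i=2: ✗ (no rhs in [2,5])
  i=3: ✗ (no rhs in [3,6])
  i=4: ✗ (no rhs in [4,7])
  i=5: ✗ (no rhs in [5,8])
  i=6: ✗ (no rhs in [6,9])
  i=7: ✗ (no rhs in [7,10])
  i=8: ✗ (lhs fails at k=8 before rhs at j=11)
  i=9: ✓ (rhs at j=11; lhs holds on [9,10])

0, 9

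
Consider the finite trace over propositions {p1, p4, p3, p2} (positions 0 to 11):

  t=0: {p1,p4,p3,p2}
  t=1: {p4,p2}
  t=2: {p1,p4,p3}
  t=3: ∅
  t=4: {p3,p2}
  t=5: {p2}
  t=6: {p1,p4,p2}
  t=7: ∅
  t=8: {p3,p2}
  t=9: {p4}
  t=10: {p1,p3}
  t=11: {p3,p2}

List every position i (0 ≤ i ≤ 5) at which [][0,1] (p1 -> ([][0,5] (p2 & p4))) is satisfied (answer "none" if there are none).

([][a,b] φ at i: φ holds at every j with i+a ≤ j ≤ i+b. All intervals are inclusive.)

3, 4

Evaluate at each i in [0,5]:
  i=0: ✗ (fails at j=0)
  i=1: ✗ (fails at j=2)
  i=2: ✗ (fails at j=2)
  i=3: ✓ (all of [3,4])
  i=4: ✓ (all of [4,5])
  i=5: ✗ (fails at j=6)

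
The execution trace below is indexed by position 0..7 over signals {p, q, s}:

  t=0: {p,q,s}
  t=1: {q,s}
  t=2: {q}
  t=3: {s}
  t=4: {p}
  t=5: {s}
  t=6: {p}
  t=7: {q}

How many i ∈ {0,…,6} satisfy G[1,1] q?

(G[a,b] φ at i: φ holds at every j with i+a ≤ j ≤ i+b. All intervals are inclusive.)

3

Evaluate at each i in [0,6]:
  i=0: ✓ (all of [1,1])
  i=1: ✓ (all of [2,2])
  i=2: ✗ (fails at j=3)
  i=3: ✗ (fails at j=4)
  i=4: ✗ (fails at j=5)
  i=5: ✗ (fails at j=6)
  i=6: ✓ (all of [7,7])
Positions where it holds: {0, 1, 6} → 3.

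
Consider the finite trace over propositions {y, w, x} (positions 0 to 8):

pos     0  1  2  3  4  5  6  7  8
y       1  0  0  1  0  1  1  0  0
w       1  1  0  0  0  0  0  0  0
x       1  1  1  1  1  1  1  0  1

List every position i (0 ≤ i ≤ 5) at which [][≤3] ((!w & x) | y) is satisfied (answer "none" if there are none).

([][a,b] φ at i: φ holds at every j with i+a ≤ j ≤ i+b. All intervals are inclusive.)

Evaluate at each i in [0,5]:
  i=0: ✗ (fails at j=1)
  i=1: ✗ (fails at j=1)
  i=2: ✓ (all of [2,5])
  i=3: ✓ (all of [3,6])
  i=4: ✗ (fails at j=7)
  i=5: ✗ (fails at j=7)

2, 3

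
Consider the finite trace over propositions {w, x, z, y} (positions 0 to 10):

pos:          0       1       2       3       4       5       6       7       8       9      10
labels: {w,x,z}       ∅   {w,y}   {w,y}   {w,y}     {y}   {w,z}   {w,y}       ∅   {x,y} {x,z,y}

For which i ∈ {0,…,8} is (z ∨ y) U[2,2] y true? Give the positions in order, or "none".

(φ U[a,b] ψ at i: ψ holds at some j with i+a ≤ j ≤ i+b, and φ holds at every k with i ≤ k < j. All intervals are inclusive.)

2, 3, 5

Evaluate at each i in [0,8]:
  i=0: ✗ (lhs fails at k=1 before rhs at j=2)
  i=1: ✗ (lhs fails at k=1 before rhs at j=3)
  i=2: ✓ (rhs at j=4; lhs holds on [2,3])
  i=3: ✓ (rhs at j=5; lhs holds on [3,4])
  i=4: ✗ (no rhs in [6,6])
  i=5: ✓ (rhs at j=7; lhs holds on [5,6])
  i=6: ✗ (no rhs in [8,8])
  i=7: ✗ (lhs fails at k=8 before rhs at j=9)
  i=8: ✗ (lhs fails at k=8 before rhs at j=10)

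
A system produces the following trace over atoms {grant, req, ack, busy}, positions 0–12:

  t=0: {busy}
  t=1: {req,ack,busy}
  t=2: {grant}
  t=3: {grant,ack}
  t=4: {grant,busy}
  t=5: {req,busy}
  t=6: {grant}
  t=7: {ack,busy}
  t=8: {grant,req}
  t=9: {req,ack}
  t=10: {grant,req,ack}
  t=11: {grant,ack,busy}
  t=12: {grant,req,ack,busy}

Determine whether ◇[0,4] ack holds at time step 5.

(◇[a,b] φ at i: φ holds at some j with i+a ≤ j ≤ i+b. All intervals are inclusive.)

True

Check ack at each j in [5,9]:
  j=5: false
  j=6: false
  j=7: true
  j=8: false
  j=9: true
Found at j=7 → formula holds.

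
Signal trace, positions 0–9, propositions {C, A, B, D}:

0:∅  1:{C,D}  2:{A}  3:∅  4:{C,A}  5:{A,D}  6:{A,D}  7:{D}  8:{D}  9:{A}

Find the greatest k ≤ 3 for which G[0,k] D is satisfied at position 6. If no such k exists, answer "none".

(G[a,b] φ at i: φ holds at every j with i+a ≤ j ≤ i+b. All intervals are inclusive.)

D must hold from j=6 onward; find where it first fails.
  j=6: holds
  j=7: holds
  j=8: holds
  j=9: fails
Holds on [6,8], so largest k = 2.

2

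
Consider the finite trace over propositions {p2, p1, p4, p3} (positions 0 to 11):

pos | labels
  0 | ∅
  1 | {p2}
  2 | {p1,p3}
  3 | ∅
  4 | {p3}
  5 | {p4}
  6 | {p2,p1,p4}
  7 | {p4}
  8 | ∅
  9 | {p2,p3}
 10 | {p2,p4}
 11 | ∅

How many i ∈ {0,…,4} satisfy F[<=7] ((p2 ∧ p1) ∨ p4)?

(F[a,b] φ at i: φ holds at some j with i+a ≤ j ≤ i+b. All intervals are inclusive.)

Evaluate at each i in [0,4]:
  i=0: ✓ (witness j=5)
  i=1: ✓ (witness j=5)
  i=2: ✓ (witness j=5)
  i=3: ✓ (witness j=5)
  i=4: ✓ (witness j=5)
Positions where it holds: {0, 1, 2, 3, 4} → 5.

5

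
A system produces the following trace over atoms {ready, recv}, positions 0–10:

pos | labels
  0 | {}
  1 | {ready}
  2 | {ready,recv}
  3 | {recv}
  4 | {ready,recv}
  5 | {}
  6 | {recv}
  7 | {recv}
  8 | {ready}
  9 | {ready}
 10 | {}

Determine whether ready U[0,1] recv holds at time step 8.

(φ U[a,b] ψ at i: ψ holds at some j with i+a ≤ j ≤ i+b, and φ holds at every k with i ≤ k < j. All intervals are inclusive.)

Need some j in [8,9] with recv, and ready at every k in [8,j-1].
  j=8: recv false.
  j=9: recv false.
No j in the window works → until fails.

False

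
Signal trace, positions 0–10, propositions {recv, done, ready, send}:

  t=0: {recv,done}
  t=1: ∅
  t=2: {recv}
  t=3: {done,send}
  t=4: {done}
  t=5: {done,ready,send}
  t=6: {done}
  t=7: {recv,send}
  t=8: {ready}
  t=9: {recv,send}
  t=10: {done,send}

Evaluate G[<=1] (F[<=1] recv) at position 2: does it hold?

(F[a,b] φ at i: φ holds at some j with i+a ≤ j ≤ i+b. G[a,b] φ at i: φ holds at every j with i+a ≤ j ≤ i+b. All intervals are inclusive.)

Check F[<=1] recv at every j in [2,3]:
  j=2: holds (witness at 2)
  j=3: fails (none in [3,4])
Fails at j=3 → formula fails.

False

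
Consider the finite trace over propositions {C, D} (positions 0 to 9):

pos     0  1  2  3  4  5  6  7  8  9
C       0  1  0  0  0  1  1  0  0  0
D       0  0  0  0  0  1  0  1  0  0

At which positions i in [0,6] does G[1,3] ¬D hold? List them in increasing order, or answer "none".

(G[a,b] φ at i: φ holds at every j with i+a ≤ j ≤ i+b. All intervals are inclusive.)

0, 1

Evaluate at each i in [0,6]:
  i=0: ✓ (all of [1,3])
  i=1: ✓ (all of [2,4])
  i=2: ✗ (fails at j=5)
  i=3: ✗ (fails at j=5)
  i=4: ✗ (fails at j=5)
  i=5: ✗ (fails at j=7)
  i=6: ✗ (fails at j=7)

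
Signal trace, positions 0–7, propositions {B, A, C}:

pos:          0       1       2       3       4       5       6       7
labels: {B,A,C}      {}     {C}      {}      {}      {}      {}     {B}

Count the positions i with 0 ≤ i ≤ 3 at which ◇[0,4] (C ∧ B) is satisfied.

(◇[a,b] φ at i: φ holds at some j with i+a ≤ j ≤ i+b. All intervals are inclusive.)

1

Evaluate at each i in [0,3]:
  i=0: ✓ (witness j=0)
  i=1: ✗ (none in [1,5])
  i=2: ✗ (none in [2,6])
  i=3: ✗ (none in [3,7])
Positions where it holds: {0} → 1.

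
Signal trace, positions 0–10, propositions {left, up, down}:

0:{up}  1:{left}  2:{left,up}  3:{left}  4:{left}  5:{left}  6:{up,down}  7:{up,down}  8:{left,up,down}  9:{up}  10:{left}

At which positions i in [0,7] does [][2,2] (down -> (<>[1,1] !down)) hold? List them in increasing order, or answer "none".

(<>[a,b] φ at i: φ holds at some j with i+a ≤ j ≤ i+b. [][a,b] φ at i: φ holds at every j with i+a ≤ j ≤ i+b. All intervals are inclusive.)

Evaluate at each i in [0,7]:
  i=0: ✓ (all of [2,2])
  i=1: ✓ (all of [3,3])
  i=2: ✓ (all of [4,4])
  i=3: ✓ (all of [5,5])
  i=4: ✗ (fails at j=6)
  i=5: ✗ (fails at j=7)
  i=6: ✓ (all of [8,8])
  i=7: ✓ (all of [9,9])

0, 1, 2, 3, 6, 7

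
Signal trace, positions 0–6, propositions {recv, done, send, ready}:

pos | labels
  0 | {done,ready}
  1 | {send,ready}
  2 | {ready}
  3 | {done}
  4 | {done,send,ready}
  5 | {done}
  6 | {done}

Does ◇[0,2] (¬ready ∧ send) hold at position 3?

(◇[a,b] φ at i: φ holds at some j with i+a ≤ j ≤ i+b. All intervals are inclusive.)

False

Check (¬ready ∧ send) at each j in [3,5]:
  j=3: false
  j=4: false
  j=5: false
No position in the window satisfies it → formula fails.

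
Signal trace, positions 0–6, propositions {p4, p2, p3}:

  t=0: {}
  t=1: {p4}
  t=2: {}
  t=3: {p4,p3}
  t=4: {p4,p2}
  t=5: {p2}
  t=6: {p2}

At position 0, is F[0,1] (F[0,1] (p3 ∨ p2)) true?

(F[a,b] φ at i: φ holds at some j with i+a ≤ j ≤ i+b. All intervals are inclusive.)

False

Check F[0,1] (p3 ∨ p2) at each j in [0,1]:
  j=0: fails (none in [0,1])
  j=1: fails (none in [1,2])
No position in the window satisfies it → formula fails.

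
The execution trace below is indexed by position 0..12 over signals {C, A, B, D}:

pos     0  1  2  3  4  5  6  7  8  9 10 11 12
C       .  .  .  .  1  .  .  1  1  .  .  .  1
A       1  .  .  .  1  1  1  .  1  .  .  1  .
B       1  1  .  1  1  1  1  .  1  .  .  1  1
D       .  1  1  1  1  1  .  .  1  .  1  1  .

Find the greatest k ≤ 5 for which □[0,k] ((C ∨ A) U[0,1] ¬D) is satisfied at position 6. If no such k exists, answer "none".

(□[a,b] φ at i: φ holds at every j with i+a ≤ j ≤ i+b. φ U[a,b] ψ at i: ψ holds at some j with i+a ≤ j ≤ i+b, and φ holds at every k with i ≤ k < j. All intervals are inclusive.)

((C ∨ A) U[0,1] ¬D) must hold from j=6 onward; find where it first fails.
  j=6: holds
  j=7: holds
  j=8: holds
  j=9: holds
  j=10: fails
Holds on [6,9], so largest k = 3.

3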